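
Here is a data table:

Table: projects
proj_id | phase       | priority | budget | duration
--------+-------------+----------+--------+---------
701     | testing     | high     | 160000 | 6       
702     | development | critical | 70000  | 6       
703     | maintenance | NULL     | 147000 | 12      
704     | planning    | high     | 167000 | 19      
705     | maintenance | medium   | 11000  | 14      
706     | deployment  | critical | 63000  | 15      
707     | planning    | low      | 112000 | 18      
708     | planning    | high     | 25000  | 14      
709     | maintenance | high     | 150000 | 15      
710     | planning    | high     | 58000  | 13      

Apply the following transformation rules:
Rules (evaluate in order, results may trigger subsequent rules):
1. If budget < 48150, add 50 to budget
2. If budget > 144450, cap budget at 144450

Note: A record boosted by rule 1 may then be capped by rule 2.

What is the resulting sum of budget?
916900

Step 1: Apply rule 1 to records with budget < 48150
  - 2 records get bonus of 50
  - Of these, 0 records then exceed 144450 and get capped
Step 2: Apply rule 2 to records with budget > 144450
  - 4 records (original) are capped
Step 3: Calculate final sum = 916900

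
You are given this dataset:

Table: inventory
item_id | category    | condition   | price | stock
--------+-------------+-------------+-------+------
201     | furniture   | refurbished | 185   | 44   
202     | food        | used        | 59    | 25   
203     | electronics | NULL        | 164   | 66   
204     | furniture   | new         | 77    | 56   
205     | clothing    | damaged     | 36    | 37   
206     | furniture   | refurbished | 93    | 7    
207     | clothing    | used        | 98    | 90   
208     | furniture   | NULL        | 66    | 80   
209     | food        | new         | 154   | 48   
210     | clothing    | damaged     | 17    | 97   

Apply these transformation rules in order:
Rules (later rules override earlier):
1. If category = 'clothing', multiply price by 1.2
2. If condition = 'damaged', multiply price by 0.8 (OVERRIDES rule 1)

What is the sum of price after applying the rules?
958.0

Step 1: Rule 2 takes priority for records with condition = 'damaged'
  - 2 records: 53 × 0.8 = 42.4
Step 2: Rule 1 applies to remaining records with category = 'clothing'
  - 1 records: 98 × 1.2 = 117.6
Step 3: Other records unchanged: 798
Step 4: Final sum = 42.4 + 117.6 + 798 = 958.0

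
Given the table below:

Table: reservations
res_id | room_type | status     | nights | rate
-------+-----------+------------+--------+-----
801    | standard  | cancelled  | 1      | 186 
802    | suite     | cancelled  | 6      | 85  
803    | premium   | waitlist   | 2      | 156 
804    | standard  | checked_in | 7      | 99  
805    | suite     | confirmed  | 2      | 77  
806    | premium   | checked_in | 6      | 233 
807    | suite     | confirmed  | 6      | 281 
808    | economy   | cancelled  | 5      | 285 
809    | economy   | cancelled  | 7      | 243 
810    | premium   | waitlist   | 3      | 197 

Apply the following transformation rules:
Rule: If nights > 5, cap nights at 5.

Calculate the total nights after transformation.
38

Step 1: 5 records have nights > 5
Step 2: These records originally summed to 32
Step 3: After capping: 5 × 5 = 25
Step 4: Unaffected records sum: 13
Step 5: Final sum = 25 + 13 = 38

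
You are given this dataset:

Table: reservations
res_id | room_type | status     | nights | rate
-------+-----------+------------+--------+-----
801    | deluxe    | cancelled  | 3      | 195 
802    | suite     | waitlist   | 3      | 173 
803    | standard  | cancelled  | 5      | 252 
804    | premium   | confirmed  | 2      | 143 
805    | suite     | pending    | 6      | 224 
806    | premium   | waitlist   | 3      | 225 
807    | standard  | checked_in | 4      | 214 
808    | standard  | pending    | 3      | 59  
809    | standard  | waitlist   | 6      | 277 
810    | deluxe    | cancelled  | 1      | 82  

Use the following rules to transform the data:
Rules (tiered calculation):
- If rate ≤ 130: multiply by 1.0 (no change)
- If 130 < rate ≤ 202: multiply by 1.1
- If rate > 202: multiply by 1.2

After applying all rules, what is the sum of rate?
2133.5

Step 1: Tier 1 (rate ≤ 130): 2 records, sum = 141 × 1.0 = 141.0
Step 2: Tier 2 (130 < rate ≤ 202): 3 records, sum = 511 × 1.1 = 562.1
Step 3: Tier 3 (rate > 202): 5 records, sum = 1192 × 1.2 = 1430.4
Step 4: Final sum = 141.0 + 562.1 + 1430.4 = 2133.5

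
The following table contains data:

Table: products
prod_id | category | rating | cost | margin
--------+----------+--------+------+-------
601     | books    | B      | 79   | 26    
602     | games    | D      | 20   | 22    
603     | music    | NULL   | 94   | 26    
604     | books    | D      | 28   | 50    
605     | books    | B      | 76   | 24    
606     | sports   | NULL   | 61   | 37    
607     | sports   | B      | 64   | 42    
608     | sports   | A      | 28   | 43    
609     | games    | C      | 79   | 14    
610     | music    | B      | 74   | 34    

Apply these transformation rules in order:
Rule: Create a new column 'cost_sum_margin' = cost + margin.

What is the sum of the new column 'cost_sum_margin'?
921

Step 1: For each record, compute cost + margin
Example calculations:
  79 + 26 = 105
  20 + 22 = 42
  94 + 26 = 120
  ...
Step 2: Sum all derived values
Step 3: Total = 921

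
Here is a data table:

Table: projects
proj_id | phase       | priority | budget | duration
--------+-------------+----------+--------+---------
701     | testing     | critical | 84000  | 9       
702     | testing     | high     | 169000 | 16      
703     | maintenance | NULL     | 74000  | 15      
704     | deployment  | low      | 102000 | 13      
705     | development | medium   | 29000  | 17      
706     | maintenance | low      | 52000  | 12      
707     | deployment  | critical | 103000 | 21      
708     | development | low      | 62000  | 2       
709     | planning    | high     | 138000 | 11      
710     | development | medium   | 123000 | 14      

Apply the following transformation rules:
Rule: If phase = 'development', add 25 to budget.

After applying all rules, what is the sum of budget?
936075

Step 1: Count records where phase = 'development': 3
Step 2: Total bonus added: 3 × 25 = 75
Step 3: Original sum of budget: 936000
Step 4: Final sum = 936000 + 75 = 936075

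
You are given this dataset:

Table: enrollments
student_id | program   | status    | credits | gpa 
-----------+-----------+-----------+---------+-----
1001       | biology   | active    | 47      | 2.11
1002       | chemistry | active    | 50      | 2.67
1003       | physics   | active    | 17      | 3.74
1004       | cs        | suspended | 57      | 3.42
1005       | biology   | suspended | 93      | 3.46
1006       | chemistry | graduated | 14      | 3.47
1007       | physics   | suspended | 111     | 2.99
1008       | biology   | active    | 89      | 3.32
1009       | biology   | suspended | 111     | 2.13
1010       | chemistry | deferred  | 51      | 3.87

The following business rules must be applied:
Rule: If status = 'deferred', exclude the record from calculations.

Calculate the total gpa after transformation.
27.31

Step 1: Identify records where status = 'deferred'
Step 2: The excluded records sum to 3.87
Step 3: Original total gpa = 31.18
Step 4: Remaining total = 31.18 - 3.87 = 27.31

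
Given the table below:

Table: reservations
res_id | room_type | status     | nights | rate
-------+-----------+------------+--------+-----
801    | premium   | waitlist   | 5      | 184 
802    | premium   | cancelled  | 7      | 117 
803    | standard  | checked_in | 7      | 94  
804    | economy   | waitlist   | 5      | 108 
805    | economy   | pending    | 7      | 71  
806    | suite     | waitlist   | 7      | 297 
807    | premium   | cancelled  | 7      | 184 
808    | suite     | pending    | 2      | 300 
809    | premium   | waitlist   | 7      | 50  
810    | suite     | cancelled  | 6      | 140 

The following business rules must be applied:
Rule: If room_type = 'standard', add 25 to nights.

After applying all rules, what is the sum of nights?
85

Step 1: Count records where room_type = 'standard': 1
Step 2: Total bonus added: 1 × 25 = 25
Step 3: Original sum of nights: 60
Step 4: Final sum = 60 + 25 = 85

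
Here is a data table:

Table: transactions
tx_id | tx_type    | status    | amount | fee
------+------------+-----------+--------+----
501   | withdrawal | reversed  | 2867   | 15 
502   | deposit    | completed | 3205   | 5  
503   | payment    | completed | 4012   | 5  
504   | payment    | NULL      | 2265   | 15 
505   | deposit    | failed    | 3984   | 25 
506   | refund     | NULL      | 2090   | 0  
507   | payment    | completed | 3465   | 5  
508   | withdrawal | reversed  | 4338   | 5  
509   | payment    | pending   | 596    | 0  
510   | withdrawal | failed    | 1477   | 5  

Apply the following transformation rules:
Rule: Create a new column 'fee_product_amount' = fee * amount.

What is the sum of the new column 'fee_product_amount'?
259065

Step 1: For each record, compute fee * amount
Example calculations:
  15 * 2867 = 43005
  5 * 3205 = 16025
  5 * 4012 = 20060
  ...
Step 2: Sum all derived values
Step 3: Total = 259065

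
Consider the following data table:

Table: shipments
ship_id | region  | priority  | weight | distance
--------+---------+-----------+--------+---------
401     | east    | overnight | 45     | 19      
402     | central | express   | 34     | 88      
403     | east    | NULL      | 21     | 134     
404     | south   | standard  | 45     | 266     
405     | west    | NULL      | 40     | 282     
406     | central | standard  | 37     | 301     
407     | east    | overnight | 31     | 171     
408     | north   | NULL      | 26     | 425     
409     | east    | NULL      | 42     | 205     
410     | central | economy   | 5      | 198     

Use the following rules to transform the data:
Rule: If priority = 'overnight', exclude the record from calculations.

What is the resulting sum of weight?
250

Step 1: Identify records where priority = 'overnight'
Step 2: The excluded records sum to 76
Step 3: Original total weight = 326
Step 4: Remaining total = 326 - 76 = 250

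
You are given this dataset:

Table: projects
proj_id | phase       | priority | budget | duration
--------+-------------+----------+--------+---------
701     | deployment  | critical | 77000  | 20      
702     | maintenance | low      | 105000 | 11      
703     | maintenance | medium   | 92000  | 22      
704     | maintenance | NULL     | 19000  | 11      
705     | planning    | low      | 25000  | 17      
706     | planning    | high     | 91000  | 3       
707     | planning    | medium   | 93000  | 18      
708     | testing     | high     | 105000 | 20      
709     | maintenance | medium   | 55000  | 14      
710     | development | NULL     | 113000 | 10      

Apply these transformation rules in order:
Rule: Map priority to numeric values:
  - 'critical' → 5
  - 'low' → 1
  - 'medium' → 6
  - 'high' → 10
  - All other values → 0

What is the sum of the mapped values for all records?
45

Step 1: Apply mapping to each record
Step 2: Count by status:
  'critical': 1 records × 5 = 5
  'low': 2 records × 1 = 2
  'medium': 3 records × 6 = 18
  'high': 2 records × 10 = 20
Step 3: Sum all mapped values = 45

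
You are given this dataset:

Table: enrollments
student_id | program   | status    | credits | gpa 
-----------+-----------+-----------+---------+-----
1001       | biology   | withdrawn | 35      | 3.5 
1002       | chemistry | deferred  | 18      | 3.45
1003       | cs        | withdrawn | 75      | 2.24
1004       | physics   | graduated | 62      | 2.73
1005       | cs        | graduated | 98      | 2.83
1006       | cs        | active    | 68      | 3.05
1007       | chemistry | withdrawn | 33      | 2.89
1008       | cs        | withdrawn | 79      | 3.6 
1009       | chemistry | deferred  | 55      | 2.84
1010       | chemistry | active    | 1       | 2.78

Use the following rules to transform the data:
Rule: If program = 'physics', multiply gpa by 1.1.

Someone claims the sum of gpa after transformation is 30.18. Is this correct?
Yes, the result is correct.

Step 1: Calculate the correct sum after transformation
Step 2: Apply multiplier 1.1 to records where program = 'physics'
Step 3: Correct result = 30.18
Step 4: Claimed result = 30.18
Step 5: 30.18 = 30.18 ✓
Conclusion: The claimed result is correct.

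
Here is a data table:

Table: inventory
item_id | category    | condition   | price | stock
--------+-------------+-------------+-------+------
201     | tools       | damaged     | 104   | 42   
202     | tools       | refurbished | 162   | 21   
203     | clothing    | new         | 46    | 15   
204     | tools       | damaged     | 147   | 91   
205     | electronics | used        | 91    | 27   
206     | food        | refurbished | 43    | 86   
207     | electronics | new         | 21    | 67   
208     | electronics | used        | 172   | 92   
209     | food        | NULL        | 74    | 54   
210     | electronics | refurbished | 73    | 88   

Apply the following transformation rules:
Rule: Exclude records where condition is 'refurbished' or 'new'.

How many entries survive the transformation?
5

Step 1: Count records to exclude
  - 3 (refurbished) + 2 (new) = 5 records
Step 2: Total records: 10
Step 3: Remaining = 10 - 5 = 5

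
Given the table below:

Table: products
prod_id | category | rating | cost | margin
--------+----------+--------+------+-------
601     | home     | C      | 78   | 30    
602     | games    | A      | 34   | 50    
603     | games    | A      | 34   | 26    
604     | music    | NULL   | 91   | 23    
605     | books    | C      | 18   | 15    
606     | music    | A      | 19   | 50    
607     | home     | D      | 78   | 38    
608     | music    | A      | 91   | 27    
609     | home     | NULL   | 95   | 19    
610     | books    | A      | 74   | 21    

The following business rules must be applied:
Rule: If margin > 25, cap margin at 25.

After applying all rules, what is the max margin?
25

Step 1: Original maximum margin = 50
Step 2: Apply cap at 25
Step 3: 6 records had margin > 25 and were capped
Step 4: Maximum after transformation = 25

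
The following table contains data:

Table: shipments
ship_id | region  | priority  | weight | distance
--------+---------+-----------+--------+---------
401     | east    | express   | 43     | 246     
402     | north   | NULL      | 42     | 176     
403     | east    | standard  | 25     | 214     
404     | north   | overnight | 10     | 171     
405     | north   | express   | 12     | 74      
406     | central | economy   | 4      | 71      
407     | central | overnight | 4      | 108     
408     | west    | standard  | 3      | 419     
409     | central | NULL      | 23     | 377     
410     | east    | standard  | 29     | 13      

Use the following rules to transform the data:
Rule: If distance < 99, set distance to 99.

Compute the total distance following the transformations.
2008

Step 1: 3 records have distance < 99
Step 2: These records originally summed to 158
Step 3: After setting to minimum: 3 × 99 = 297
Step 4: Unaffected records sum: 1711
Step 5: Final sum = 297 + 1711 = 2008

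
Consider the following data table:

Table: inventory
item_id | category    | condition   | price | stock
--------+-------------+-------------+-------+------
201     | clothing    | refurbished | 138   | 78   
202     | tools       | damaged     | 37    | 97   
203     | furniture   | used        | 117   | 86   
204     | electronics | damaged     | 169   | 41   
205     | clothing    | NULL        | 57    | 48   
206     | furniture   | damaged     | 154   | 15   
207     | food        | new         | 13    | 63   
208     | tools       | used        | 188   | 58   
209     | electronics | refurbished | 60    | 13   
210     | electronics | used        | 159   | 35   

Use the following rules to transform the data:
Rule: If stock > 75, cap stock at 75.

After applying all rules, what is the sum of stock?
498

Step 1: 3 records have stock > 75
Step 2: These records originally summed to 261
Step 3: After capping: 3 × 75 = 225
Step 4: Unaffected records sum: 273
Step 5: Final sum = 225 + 273 = 498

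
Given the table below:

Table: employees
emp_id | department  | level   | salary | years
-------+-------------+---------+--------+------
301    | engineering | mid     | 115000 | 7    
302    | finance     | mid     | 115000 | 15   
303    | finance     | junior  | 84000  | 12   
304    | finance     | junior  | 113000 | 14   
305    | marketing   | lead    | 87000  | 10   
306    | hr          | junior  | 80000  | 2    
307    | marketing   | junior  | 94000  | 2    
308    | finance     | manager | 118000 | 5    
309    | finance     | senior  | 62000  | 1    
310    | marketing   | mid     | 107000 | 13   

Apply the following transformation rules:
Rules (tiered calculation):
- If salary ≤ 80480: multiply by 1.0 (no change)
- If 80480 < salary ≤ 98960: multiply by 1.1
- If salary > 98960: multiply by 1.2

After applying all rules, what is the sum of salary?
1115100.0

Step 1: Tier 1 (salary ≤ 80480): 2 records, sum = 142000 × 1.0 = 142000.0
Step 2: Tier 2 (80480 < salary ≤ 98960): 3 records, sum = 265000 × 1.1 = 291500.0
Step 3: Tier 3 (salary > 98960): 5 records, sum = 568000 × 1.2 = 681600.0
Step 4: Final sum = 142000.0 + 291500.0 + 681600.0 = 1115100.0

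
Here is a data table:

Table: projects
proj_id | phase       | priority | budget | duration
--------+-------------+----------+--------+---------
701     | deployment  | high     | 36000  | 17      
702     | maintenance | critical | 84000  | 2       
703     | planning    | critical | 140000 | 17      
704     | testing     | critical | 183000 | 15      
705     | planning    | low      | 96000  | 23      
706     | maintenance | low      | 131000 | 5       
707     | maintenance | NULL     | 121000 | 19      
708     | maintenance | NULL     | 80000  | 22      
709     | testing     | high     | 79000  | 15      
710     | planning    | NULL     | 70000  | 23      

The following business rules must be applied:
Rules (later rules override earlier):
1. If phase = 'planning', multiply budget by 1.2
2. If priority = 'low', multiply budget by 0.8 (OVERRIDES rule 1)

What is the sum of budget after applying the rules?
1016600.0

Step 1: Rule 2 takes priority for records with priority = 'low'
  - 2 records: 227000 × 0.8 = 181600.0
Step 2: Rule 1 applies to remaining records with phase = 'planning'
  - 2 records: 210000 × 1.2 = 252000.0
Step 3: Other records unchanged: 583000
Step 4: Final sum = 181600.0 + 252000.0 + 583000 = 1016600.0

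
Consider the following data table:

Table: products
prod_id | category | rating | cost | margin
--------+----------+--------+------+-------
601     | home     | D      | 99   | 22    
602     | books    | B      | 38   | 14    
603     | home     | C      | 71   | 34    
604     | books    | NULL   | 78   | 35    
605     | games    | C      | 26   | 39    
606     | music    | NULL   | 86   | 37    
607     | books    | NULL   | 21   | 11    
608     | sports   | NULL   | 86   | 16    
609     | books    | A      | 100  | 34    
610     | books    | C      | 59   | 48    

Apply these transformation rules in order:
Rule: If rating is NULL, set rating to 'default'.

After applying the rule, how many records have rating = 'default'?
4

Step 1: Count records where rating IS NULL
Step 2: Found 4 records with NULL rating
Step 3: These records will have rating set to 'default'
Step 4: Records already having rating = 'default': 0
Step 5: Answer: 4 + 0 = 4 records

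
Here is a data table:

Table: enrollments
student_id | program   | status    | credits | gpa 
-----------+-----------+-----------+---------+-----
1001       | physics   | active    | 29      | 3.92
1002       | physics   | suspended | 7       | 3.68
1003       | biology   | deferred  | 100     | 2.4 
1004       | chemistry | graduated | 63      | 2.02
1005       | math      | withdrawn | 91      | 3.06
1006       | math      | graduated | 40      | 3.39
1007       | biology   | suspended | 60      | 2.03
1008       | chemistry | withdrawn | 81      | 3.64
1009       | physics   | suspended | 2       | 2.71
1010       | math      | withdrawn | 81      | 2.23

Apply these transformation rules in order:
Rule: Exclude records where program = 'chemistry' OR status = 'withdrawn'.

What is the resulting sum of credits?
238

Step 1: Find records where program = 'chemistry' OR status = 'withdrawn'
Step 2: 4 records match, summing to 316
Step 3: Original sum: 554
Step 4: Remaining sum = 554 - 316 = 238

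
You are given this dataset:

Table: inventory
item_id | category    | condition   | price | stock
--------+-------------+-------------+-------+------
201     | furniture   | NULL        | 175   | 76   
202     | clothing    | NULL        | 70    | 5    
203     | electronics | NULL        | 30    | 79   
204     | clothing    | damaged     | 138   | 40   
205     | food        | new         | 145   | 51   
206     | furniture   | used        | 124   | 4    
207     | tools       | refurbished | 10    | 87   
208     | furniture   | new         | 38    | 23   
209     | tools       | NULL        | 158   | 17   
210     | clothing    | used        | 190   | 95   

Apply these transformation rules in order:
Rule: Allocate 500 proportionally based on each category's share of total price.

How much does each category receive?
clothing: 184.6, electronics: 13.91, food: 67.25, furniture: 156.31, tools: 77.92

Step 1: Calculate total price = 1078
Step 2: Calculate each category's proportion:
  clothing: 398/1078 = 36.92% → 184.6
  electronics: 30/1078 = 2.78% → 13.91
  food: 145/1078 = 13.45% → 67.25
  furniture: 337/1078 = 31.26% → 156.31
  tools: 168/1078 = 15.58% → 77.92
Step 3: Verify: sum of allocations ≈ 500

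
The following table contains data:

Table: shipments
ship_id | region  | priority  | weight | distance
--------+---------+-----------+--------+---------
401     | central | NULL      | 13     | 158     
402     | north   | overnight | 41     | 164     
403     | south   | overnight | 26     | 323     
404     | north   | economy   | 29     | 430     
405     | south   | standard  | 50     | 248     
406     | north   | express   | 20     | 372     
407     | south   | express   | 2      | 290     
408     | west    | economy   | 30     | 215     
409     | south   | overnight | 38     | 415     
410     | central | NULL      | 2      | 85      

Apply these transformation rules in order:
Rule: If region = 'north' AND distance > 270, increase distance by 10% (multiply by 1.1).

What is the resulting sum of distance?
2780.2

Step 1: Find records where region = 'north' AND distance > 270
Step 2: 2 records match, summing to 802
Step 3: After multiplier: 802 × 1.1 = 882.2
Step 4: Unaffected records sum: 1898
Step 5: Final sum = 882.2 + 1898 = 2780.2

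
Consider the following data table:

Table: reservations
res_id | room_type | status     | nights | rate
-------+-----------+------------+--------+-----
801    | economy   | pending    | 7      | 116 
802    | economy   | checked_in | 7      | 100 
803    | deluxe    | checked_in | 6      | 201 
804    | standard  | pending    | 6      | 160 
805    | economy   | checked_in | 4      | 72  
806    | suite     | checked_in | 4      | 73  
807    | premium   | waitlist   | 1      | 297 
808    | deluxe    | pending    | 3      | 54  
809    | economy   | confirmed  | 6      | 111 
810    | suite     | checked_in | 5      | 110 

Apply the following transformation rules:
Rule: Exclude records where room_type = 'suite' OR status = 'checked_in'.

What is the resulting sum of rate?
738

Step 1: Find records where room_type = 'suite' OR status = 'checked_in'
Step 2: 5 records match, summing to 556
Step 3: Original sum: 1294
Step 4: Remaining sum = 1294 - 556 = 738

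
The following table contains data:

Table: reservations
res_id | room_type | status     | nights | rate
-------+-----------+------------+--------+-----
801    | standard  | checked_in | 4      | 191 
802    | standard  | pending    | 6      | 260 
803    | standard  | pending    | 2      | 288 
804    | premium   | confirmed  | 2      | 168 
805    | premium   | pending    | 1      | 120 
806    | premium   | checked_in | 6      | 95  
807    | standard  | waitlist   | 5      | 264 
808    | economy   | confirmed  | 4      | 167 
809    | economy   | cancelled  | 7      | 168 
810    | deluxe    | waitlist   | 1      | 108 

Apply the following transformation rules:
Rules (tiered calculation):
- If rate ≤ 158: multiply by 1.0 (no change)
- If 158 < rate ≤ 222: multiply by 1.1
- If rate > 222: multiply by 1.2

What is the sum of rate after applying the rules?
2060.8

Step 1: Tier 1 (rate ≤ 158): 3 records, sum = 323 × 1.0 = 323.0
Step 2: Tier 2 (158 < rate ≤ 222): 4 records, sum = 694 × 1.1 = 763.4
Step 3: Tier 3 (rate > 222): 3 records, sum = 812 × 1.2 = 974.4
Step 4: Final sum = 323.0 + 763.4 + 974.4 = 2060.8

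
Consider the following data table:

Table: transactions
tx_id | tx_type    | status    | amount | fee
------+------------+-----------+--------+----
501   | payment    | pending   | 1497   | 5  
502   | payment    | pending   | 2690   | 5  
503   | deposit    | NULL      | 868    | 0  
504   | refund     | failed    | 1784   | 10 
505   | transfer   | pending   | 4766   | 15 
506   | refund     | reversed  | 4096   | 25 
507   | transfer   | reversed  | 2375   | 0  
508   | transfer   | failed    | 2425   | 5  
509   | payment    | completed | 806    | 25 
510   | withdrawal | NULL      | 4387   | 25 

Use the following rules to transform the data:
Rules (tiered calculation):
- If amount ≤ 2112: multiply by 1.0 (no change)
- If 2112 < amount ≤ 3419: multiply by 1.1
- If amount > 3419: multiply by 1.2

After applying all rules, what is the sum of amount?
29092.8

Step 1: Tier 1 (amount ≤ 2112): 4 records, sum = 4955 × 1.0 = 4955.0
Step 2: Tier 2 (2112 < amount ≤ 3419): 3 records, sum = 7490 × 1.1 = 8239.0
Step 3: Tier 3 (amount > 3419): 3 records, sum = 13249 × 1.2 = 15898.8
Step 4: Final sum = 4955.0 + 8239.0 + 15898.8 = 29092.8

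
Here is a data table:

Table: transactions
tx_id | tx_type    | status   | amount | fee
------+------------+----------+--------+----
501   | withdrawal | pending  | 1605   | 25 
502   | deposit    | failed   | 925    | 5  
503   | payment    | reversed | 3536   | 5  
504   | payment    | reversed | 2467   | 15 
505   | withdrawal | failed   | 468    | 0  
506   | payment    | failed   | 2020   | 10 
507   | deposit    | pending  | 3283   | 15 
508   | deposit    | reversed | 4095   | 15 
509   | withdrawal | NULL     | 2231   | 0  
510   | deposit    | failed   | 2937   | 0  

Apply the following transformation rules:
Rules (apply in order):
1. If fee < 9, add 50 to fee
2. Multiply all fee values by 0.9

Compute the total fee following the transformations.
306.0

Step 1: Apply Rule 1 - Add 50 to records with fee < 9
  - 5 records affected: 10 + (5 × 50) = 260
  - Unaffected records: 80
  - Sum after Rule 1: 340
Step 2: Apply Rule 2 - Multiply all by 0.9
  - 340 × 0.9 = 306.0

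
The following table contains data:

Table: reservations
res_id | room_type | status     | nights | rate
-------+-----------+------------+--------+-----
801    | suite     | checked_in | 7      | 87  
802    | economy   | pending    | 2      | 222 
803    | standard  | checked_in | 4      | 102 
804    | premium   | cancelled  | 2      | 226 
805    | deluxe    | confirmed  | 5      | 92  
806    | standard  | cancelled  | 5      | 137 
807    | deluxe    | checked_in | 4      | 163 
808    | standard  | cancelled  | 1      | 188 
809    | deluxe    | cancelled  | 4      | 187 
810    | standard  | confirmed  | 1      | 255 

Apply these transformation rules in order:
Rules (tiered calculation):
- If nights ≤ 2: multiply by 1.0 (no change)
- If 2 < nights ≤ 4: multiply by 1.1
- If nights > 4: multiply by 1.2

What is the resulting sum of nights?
39.6

Step 1: Tier 1 (nights ≤ 2): 4 records, sum = 6 × 1.0 = 6.0
Step 2: Tier 2 (2 < nights ≤ 4): 3 records, sum = 12 × 1.1 = 13.2
Step 3: Tier 3 (nights > 4): 3 records, sum = 17 × 1.2 = 20.4
Step 4: Final sum = 6.0 + 13.2 + 20.4 = 39.6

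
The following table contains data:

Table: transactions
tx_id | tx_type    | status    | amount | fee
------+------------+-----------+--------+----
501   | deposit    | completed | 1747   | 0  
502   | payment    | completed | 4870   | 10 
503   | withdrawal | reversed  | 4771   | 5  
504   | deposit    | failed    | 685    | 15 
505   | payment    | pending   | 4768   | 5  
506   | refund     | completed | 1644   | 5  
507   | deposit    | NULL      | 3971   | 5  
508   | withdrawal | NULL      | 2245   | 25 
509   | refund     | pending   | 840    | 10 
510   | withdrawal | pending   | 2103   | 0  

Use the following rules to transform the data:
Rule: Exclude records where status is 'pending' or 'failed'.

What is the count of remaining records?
6

Step 1: Count records to exclude
  - 3 (pending) + 1 (failed) = 4 records
Step 2: Total records: 10
Step 3: Remaining = 10 - 4 = 6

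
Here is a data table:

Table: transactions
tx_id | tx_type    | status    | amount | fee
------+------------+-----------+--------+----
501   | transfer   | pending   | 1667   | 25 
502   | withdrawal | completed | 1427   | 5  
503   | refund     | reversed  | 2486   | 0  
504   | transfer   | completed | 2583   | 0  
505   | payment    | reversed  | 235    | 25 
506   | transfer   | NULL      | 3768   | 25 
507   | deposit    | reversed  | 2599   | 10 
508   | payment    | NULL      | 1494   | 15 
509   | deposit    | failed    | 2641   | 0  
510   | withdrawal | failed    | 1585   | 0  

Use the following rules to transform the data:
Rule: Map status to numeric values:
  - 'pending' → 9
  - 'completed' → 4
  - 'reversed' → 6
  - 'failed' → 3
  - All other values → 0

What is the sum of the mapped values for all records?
41

Step 1: Apply mapping to each record
Step 2: Count by status:
  'pending': 1 records × 9 = 9
  'completed': 2 records × 4 = 8
  'reversed': 3 records × 6 = 18
  'failed': 2 records × 3 = 6
Step 3: Sum all mapped values = 41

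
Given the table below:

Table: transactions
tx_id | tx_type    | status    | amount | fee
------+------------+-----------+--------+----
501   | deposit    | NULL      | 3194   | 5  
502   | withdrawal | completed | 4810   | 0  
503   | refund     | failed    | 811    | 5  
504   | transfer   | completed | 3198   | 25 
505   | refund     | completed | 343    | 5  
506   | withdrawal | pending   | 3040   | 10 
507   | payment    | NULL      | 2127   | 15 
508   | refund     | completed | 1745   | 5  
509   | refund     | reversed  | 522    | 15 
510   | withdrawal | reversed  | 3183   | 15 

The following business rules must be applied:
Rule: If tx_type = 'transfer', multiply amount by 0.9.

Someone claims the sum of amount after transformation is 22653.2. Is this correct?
Yes, the result is correct.

Step 1: Calculate the correct sum after transformation
Step 2: Apply multiplier 0.9 to records where tx_type = 'transfer'
Step 3: Correct result = 22653.2
Step 4: Claimed result = 22653.2
Step 5: 22653.2 = 22653.2 ✓
Conclusion: The claimed result is correct.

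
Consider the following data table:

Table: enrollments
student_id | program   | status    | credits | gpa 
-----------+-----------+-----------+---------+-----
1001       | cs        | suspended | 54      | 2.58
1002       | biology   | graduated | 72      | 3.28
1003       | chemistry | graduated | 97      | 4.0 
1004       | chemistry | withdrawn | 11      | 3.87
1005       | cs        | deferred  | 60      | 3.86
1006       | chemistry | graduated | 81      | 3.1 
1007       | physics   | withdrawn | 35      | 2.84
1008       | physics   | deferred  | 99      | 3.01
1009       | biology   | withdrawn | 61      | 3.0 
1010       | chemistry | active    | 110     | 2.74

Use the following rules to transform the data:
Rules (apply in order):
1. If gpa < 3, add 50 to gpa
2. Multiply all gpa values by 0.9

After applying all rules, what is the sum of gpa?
164.05

Step 1: Apply Rule 1 - Add 50 to records with gpa < 3
  - 3 records affected: 8.16 + (3 × 50) = 158.16
  - Unaffected records: 24.12
  - Sum after Rule 1: 182.28
Step 2: Apply Rule 2 - Multiply all by 0.9
  - 182.28 × 0.9 = 164.05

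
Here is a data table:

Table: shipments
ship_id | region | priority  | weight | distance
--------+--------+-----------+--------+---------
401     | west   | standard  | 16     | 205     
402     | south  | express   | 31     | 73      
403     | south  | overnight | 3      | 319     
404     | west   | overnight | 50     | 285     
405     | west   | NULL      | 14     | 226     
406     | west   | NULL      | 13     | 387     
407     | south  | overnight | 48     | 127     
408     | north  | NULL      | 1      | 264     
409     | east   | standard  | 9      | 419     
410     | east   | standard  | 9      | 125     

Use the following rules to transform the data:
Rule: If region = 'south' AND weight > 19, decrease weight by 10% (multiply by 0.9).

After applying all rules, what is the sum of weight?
186.1

Step 1: Find records where region = 'south' AND weight > 19
Step 2: 2 records match, summing to 79
Step 3: After multiplier: 79 × 0.9 = 71.1
Step 4: Unaffected records sum: 115
Step 5: Final sum = 71.1 + 115 = 186.1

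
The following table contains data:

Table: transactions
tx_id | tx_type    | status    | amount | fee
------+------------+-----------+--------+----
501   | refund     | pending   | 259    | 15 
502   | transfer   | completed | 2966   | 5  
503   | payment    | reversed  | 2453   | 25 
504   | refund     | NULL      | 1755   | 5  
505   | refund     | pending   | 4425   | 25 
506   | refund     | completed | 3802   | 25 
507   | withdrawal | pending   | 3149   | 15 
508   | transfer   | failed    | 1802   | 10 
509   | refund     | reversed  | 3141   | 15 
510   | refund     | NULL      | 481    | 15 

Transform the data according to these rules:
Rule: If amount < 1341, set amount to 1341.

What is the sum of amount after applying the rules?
26175

Step 1: 2 records have amount < 1341
Step 2: These records originally summed to 740
Step 3: After setting to minimum: 2 × 1341 = 2682
Step 4: Unaffected records sum: 23493
Step 5: Final sum = 2682 + 23493 = 26175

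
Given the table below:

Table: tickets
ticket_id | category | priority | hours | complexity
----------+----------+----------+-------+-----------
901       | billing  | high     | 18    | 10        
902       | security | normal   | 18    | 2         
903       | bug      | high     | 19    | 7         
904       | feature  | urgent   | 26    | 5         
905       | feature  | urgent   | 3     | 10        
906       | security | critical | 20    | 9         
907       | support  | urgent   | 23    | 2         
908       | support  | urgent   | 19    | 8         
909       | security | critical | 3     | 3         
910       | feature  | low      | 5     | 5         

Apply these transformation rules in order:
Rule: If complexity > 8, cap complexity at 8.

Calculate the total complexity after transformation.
56

Step 1: 3 records have complexity > 8
Step 2: These records originally summed to 29
Step 3: After capping: 3 × 8 = 24
Step 4: Unaffected records sum: 32
Step 5: Final sum = 24 + 32 = 56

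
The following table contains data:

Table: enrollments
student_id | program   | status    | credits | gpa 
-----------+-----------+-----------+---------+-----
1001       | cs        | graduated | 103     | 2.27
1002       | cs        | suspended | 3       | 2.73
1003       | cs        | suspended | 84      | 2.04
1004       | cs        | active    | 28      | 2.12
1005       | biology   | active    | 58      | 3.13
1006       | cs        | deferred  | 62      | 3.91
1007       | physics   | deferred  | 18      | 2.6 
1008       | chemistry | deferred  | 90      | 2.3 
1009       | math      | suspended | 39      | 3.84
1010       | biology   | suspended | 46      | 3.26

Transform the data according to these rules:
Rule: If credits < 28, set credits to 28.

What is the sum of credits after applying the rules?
566

Step 1: 2 records have credits < 28
Step 2: These records originally summed to 21
Step 3: After setting to minimum: 2 × 28 = 56
Step 4: Unaffected records sum: 510
Step 5: Final sum = 56 + 510 = 566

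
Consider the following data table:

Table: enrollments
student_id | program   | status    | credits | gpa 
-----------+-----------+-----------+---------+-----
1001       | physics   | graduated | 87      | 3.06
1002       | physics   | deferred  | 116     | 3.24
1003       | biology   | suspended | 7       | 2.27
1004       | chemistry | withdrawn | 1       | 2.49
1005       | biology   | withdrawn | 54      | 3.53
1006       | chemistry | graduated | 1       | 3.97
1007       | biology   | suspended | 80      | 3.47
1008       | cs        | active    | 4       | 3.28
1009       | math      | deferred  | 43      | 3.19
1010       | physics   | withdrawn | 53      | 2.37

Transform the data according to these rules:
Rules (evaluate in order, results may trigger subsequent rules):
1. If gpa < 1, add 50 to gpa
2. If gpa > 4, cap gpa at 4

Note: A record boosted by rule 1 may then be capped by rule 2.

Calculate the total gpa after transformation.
30.87

Step 1: Apply rule 1 to records with gpa < 1
  - 0 records get bonus of 50
  - Of these, 0 records then exceed 4 and get capped
Step 2: Apply rule 2 to records with gpa > 4
  - 0 records (original) are capped
Step 3: Calculate final sum = 30.87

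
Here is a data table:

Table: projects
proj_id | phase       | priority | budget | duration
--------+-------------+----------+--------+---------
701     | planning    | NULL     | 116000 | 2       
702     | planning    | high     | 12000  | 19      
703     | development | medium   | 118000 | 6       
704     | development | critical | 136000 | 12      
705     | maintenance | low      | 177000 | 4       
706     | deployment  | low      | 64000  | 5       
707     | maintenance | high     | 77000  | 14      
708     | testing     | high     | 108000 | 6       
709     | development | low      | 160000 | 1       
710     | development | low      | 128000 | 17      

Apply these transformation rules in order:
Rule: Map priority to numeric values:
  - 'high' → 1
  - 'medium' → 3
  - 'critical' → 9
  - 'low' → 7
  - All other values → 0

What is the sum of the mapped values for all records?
43

Step 1: Apply mapping to each record
Step 2: Count by status:
  'high': 3 records × 1 = 3
  'medium': 1 records × 3 = 3
  'critical': 1 records × 9 = 9
  'low': 4 records × 7 = 28
Step 3: Sum all mapped values = 43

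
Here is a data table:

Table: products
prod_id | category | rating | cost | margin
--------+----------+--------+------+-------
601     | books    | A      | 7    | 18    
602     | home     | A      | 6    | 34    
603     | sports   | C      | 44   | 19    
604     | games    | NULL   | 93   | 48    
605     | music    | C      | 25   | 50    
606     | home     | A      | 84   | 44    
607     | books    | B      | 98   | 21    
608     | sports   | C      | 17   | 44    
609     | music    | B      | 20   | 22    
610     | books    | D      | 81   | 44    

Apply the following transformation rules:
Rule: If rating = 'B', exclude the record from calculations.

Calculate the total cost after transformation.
357

Step 1: Identify records where rating = 'B'
Step 2: The excluded records sum to 118
Step 3: Original total cost = 475
Step 4: Remaining total = 475 - 118 = 357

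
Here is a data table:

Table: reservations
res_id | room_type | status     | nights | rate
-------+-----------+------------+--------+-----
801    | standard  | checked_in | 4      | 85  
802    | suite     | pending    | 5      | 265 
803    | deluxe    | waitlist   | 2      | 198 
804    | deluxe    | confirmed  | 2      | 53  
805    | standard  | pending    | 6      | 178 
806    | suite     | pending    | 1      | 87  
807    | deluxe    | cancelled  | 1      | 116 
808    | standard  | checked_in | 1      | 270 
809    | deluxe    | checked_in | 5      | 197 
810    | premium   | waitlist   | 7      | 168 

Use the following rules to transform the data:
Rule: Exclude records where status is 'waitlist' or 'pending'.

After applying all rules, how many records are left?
5

Step 1: Count records to exclude
  - 2 (waitlist) + 3 (pending) = 5 records
Step 2: Total records: 10
Step 3: Remaining = 10 - 5 = 5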